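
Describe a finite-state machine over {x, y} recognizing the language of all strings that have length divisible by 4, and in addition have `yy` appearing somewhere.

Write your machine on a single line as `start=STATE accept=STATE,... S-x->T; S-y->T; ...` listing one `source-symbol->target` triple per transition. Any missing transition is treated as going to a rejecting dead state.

start=q0; accept=q10; q0-x->q1; q0-y->q2; q1-x->q3; q1-y->q4; q2-x->q3; q2-y->q5; q3-x->q6; q3-y->q7; q4-x->q6; q4-y->q8; q5-x->q8; q5-y->q8; q6-x->q0; q6-y->q9; q7-x->q0; q7-y->q10; q8-x->q10; q8-y->q10; q9-x->q1; q9-y->q11; q10-x->q11; q10-y->q11; q11-x->q5; q11-y->q5

Handle the two conditions separately and then intersect. One (4 states) tracks the input length modulo 4; the other (3 states) tracks whether and how much of `yy` has been seen. Each combined state is a pair, one component from each; accept when both components accept.
          x    y  
>  q0     q1   q2 
   q1     q3   q4 
   q2     q3   q5 
   q3     q6   q7 
   q4     q6   q8 
   q5     q8   q8 
   q6     q0   q9 
   q7     q0  q10 
   q8    q10  q10 
   q9     q1  q11 
 * q10   q11  q11 
   q11    q5   q5 
(> = start, * = accepting)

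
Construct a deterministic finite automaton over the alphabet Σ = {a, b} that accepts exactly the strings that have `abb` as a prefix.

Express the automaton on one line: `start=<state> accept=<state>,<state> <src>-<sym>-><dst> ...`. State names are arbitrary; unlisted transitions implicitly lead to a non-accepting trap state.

start=q0 accept=q3 q0-a->q1 q0-b->q4 q1-a->q4 q1-b->q2 q2-a->q4 q2-b->q3 q3-a->q3 q3-b->q3 q4-a->q4 q4-b->q4

Walk along `abb` while the input agrees: from q0 take `a` to q1, and so on. Any deviation drops to the rejecting sink q4. Once q3 is reached the prefix is confirmed and every continuation is accepted.
        a   b  
>  q0   q1  q4 
   q1   q4  q2 
   q2   q4  q3 
 * q3   q3  q3 
   q4   q4  q4 
(> = start, * = accepting)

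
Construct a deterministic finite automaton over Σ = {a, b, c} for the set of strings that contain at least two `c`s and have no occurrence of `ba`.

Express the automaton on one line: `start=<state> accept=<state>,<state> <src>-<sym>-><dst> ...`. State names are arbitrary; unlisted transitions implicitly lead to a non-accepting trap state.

Handle the two conditions separately and then intersect. The first has 4 states tracking the count of `c`s, saturating at 3; the second has 3 states tracking partial matches of the forbidden pattern `ba`. A product state is a pair (one from each), accepting exactly when both do. Minimizing collapses redundant product states.
        a   b   c  
>  q0   q0  q1  q2 
   q1   q3  q1  q2 
   q2   q2  q4  q5 
   q3   q3  q3  q3 
   q4   q3  q4  q5 
 * q5   q5  q6  q5 
 * q6   q3  q6  q5 
(> = start, * = accepting)

start=q0 accept=q5,q6 q0-a->q0 q0-b->q1 q0-c->q2 q1-a->q3 q1-b->q1 q1-c->q2 q2-a->q2 q2-b->q4 q2-c->q5 q3-a->q3 q3-b->q3 q3-c->q3 q4-a->q3 q4-b->q4 q4-c->q5 q5-a->q5 q5-b->q6 q5-c->q5 q6-a->q3 q6-b->q6 q6-c->q5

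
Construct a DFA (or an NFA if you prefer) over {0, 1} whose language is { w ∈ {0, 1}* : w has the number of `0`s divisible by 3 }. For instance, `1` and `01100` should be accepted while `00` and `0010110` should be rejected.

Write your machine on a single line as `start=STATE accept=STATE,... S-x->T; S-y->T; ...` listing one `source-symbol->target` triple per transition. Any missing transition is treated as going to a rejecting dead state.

start=A; accept=A; A-0->B; A-1->A; B-0->C; B-1->B; C-0->A; C-1->C

Keep the running count of `0`s modulo 3: each `0` advances along the cycle A → B → C → A while other symbols loop. Accept at A.
3 states suffice.
       0  1 
>* A   B  A 
   B   C  B 
   C   A  C 
(> = start, * = accepting)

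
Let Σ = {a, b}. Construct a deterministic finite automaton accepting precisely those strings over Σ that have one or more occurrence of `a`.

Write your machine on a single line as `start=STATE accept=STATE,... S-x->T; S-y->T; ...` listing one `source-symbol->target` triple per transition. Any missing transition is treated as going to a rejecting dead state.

start=S0; accept=S1,S2; S0-a->S1; S0-b->S0; S1-a->S2; S1-b->S1; S2-a->S2; S2-b->S2

Count `a`s, saturating at 2: state S0 means no `a` yet, S1 means one `a` seen, S2 means more than one. Each `a` increments (capped at S2); other symbols loop. Accept from {S1, S2}.
With 3 states:
        a   b  
>  S0   S1  S0 
 * S1   S2  S1 
 * S2   S2  S2 
(> = start, * = accepting)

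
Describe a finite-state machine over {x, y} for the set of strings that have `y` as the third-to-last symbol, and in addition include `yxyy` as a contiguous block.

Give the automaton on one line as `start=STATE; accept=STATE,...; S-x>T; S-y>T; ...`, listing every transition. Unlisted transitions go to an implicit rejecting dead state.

Handle the two conditions separately and then intersect. The first has 15 states tracking the last 3 symbols read; the second has 5 states tracking whether and how much of `yxyy` has been seen. A product state is a pair (one from each), accepting exactly when both do. Equivalent product states are then merged.
A 12-state machine:
          x    y  
>  S0     S0   S1 
   S1     S2   S1 
   S2     S0   S3 
   S3     S2   S4 
   S4     S5   S6 
 * S5     S7   S8 
 * S6     S5   S6 
 * S7     S9  S10 
 * S8    S11   S4 
   S9     S9  S10 
   S10   S11   S4 
   S11    S7   S8 
(> = start, * = accepting)

start=S0; accept=S5,S6,S7,S8; S0-x>S0; S0-y>S1; S1-x>S2; S1-y>S1; S2-x>S0; S2-y>S3; S3-x>S2; S3-y>S4; S4-x>S5; S4-y>S6; S5-x>S7; S5-y>S8; S6-x>S5; S6-y>S6; S7-x>S9; S7-y>S10; S8-x>S11; S8-y>S4; S9-x>S9; S9-y>S10; S10-x>S11; S10-y>S4; S11-x>S7; S11-y>S8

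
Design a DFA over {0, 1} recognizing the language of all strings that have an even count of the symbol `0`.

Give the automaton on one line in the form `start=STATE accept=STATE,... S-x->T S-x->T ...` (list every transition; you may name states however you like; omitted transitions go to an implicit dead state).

start=q0 accept=q0 q0-0->q1 q0-1->q0 q1-0->q0 q1-1->q1

Keep the running count of `0`s modulo 2: each `0` advances along the cycle q0 → q1 → q0 while other symbols loop. Accept at q0.
A 2-state machine:
        0   1  
>* q0   q1  q0 
   q1   q0  q1 
(> = start, * = accepting)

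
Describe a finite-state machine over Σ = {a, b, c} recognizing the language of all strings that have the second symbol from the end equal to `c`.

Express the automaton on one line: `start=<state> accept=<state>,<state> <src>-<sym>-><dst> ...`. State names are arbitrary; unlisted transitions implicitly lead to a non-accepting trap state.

Because acceptance depends on a position counted from the end, the machine has to buffer the most recent 2 symbols. Make each state the string of the last up-to-2 symbols read; on input `x` shift the window left and append `x`. Accept when the buffered window has length 2 and begins with `c`.
With 13 states:
          a    b    c  
>  S0     S1   S2   S3 
   S1     S4   S5   S6 
   S2     S7   S8   S9 
   S3    S10  S11  S12 
   S4     S4   S5   S6 
   S5     S7   S8   S9 
   S6    S10  S11  S12 
   S7     S4   S5   S6 
   S8     S7   S8   S9 
   S9    S10  S11  S12 
 * S10    S4   S5   S6 
 * S11    S7   S8   S9 
 * S12   S10  S11  S12 
(> = start, * = accepting)

start=S0 accept=S10,S11,S12 S0-a->S1 S0-b->S2 S0-c->S3 S1-a->S4 S1-b->S5 S1-c->S6 S2-a->S7 S2-b->S8 S2-c->S9 S3-a->S10 S3-b->S11 S3-c->S12 S4-a->S4 S4-b->S5 S4-c->S6 S5-a->S7 S5-b->S8 S5-c->S9 S6-a->S10 S6-b->S11 S6-c->S12 S7-a->S4 S7-b->S5 S7-c->S6 S8-a->S7 S8-b->S8 S8-c->S9 S9-a->S10 S9-b->S11 S9-c->S12 S10-a->S4 S10-b->S5 S10-c->S6 S11-a->S7 S11-b->S8 S11-c->S9 S12-a->S10 S12-b->S11 S12-c->S12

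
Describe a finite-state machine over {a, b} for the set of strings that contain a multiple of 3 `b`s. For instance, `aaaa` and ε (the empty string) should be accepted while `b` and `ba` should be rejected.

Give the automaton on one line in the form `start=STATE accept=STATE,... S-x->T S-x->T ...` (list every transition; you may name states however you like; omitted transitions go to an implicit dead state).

start=S0 accept=S0 S0-a->S0 S0-b->S1 S1-a->S1 S1-b->S2 S2-a->S2 S2-b->S0

Keep the running count of `b`s modulo 3: each `b` advances along the cycle S0 → S1 → S2 → S0 while other symbols loop. Accept at S0.
A 3-state machine:
        a   b  
>* S0   S0  S1 
   S1   S1  S2 
   S2   S2  S0 
(> = start, * = accepting)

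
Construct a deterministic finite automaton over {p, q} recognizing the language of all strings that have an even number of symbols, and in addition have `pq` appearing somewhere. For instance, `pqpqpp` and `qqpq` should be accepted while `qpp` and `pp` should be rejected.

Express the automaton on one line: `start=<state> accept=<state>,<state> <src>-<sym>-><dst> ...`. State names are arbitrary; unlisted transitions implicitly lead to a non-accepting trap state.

Run two small machines in parallel and take their product. The first has 2 states tracking the input length modulo 2; the second has 3 states tracking whether and how much of `pq` has been seen. A product state is a pair (one from each), accepting exactly when both do.
A 6-state machine:
        p   q  
>  s0   s1  s2 
   s1   s3  s4 
   s2   s3  s0 
   s3   s1  s5 
 * s4   s5  s5 
   s5   s4  s4 
(> = start, * = accepting)

start=s0 accept=s4 s0-p->s1 s0-q->s2 s1-p->s3 s1-q->s4 s2-p->s3 s2-q->s0 s3-p->s1 s3-q->s5 s4-p->s5 s4-q->s5 s5-p->s4 s5-q->s4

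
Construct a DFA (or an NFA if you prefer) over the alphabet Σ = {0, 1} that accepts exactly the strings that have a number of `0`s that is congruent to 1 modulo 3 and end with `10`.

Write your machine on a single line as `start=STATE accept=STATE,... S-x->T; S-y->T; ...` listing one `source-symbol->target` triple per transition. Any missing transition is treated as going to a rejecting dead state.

Run two small machines in parallel and take their product. One (3 states) tracks the count of `0`s modulo 3; the other (3 states) tracks how much of the suffix `10` has currently been matched. Each combined state is a pair, one component from each; accept when both components accept.
        0   1  
>  q0   q1  q2 
   q1   q3  q4 
   q2   q5  q2 
   q3   q0  q6 
   q4   q7  q4 
 * q5   q3  q4 
   q6   q8  q6 
   q7   q0  q6 
   q8   q1  q2 
(> = start, * = accepting)

start=q0; accept=q5; q0-0->q1; q0-1->q2; q1-0->q3; q1-1->q4; q2-0->q5; q2-1->q2; q3-0->q0; q3-1->q6; q4-0->q7; q4-1->q4; q5-0->q3; q5-1->q4; q6-0->q8; q6-1->q6; q7-0->q0; q7-1->q6; q8-0->q1; q8-1->q2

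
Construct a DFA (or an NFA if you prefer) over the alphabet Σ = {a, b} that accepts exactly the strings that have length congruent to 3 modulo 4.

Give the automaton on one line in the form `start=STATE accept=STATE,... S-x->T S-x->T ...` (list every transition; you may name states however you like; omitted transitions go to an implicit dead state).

start=q0 accept=q3 q0-a->q1 q0-b->q1 q1-a->q2 q1-b->q2 q2-a->q3 q2-b->q3 q3-a->q0 q3-b->q0

Count input length modulo 4: every symbol advances one step around the cycle q0 → q1 → q2 → q3 → q0. Accept at q3.
A 4-state machine:
        a   b  
>  q0   q1  q1 
   q1   q2  q2 
   q2   q3  q3 
 * q3   q0  q0 
(> = start, * = accepting)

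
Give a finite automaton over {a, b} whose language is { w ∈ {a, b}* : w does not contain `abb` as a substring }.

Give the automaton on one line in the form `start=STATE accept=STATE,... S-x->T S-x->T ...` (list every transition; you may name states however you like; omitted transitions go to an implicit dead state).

This is the complement of 'contains `abb`'. Use the same substring-matching states — q0 through q3 holding how much of `abb` has just been matched — but flip the accepting set: everything except the trap q3 accepts.
        a   b  
>* q0   q1  q0 
 * q1   q1  q2 
 * q2   q1  q3 
   q3   q3  q3 
(> = start, * = accepting)

start=q0 accept=q0,q1,q2 q0-a->q1 q0-b->q0 q1-a->q1 q1-b->q2 q2-a->q1 q2-b->q3 q3-a->q3 q3-b->q3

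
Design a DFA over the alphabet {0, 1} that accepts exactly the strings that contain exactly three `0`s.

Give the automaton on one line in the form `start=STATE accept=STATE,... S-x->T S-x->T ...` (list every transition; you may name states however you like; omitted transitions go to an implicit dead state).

start=q0 accept=q3 q0-0->q1 q0-1->q0 q1-0->q2 q1-1->q1 q2-0->q3 q2-1->q2 q3-0->q4 q3-1->q3 q4-0->q4 q4-1->q4

Count `0`s, saturating at 4: states q0 through q3 mean 0 through 3 `0`s seen; q4 means more than 3. Each `0` increments (capped at q4); other symbols loop. Accept from {q3}.
5 states suffice.
        0   1  
>  q0   q1  q0 
   q1   q2  q1 
   q2   q3  q2 
 * q3   q4  q3 
   q4   q4  q4 
(> = start, * = accepting)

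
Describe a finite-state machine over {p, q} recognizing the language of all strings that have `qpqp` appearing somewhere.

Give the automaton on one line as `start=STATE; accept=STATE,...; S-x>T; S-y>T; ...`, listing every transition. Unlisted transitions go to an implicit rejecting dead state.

Track how much of `qpqp` has been matched so far: state S0 is no progress, S4 is the absorbing accept state reached once `qpqp` has occurred. Intermediate states record partial matches; on a mismatch, fall back to the longest reusable overlap.
A 5-state machine:
        p   q  
>  S0   S0  S1 
   S1   S2  S1 
   S2   S0  S3 
   S3   S4  S1 
 * S4   S4  S4 
(> = start, * = accepting)

start=S0; accept=S4; S0-p>S0; S0-q>S1; S1-p>S2; S1-q>S1; S2-p>S0; S2-q>S3; S3-p>S4; S3-q>S1; S4-p>S4; S4-q>S4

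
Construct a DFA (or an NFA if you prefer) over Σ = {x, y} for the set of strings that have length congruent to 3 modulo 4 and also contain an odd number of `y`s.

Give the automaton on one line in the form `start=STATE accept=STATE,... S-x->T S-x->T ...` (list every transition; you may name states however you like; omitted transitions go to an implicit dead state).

Handle the two conditions separately and then intersect. The first has 4 states tracking the input length modulo 4; the second has 2 states tracking the count of `y`s modulo 2. A product state is a pair (one from each), accepting exactly when both do.
With 8 states:
       x  y 
>  A   B  C 
   B   D  E 
   C   E  D 
   D   F  G 
   E   G  F 
   F   A  H 
 * G   H  A 
   H   C  B 
(> = start, * = accepting)

start=A accept=G A-x->B A-y->C B-x->D B-y->E C-x->E C-y->D D-x->F D-y->G E-x->G E-y->F F-x->A F-y->H G-x->H G-y->A H-x->C H-y->B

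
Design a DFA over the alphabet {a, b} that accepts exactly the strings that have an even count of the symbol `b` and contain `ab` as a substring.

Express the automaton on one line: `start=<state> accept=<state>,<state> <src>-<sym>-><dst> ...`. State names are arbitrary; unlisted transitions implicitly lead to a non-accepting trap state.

start=s0 accept=s4 s0-a->s1 s0-b->s2 s1-a->s1 s1-b->s3 s2-a->s3 s2-b->s0 s3-a->s3 s3-b->s4 s4-a->s4 s4-b->s3

Handle the two conditions separately and then intersect. The first has 2 states tracking the count of `b`s modulo 2; the second has 3 states tracking whether and how much of `ab` has been seen. A product state is a pair (one from each), accepting exactly when both do. Minimizing collapses redundant product states.
        a   b  
>  s0   s1  s2 
   s1   s1  s3 
   s2   s3  s0 
   s3   s3  s4 
 * s4   s4  s3 
(> = start, * = accepting)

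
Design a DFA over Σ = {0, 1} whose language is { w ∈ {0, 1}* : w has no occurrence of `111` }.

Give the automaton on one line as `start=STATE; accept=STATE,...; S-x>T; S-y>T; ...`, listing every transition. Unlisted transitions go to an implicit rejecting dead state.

Track partial matches of the forbidden pattern `111`. State S3 is a dead state reached once `111` has occurred; every other state accepts. S0 means no part of `111` is currently matched.
A 4-state machine:
        0   1  
>* S0   S0  S1 
 * S1   S0  S2 
 * S2   S0  S3 
   S3   S3  S3 
(> = start, * = accepting)

start=S0; accept=S0,S1,S2; S0-0>S0; S0-1>S1; S1-0>S0; S1-1>S2; S2-0>S0; S2-1>S3; S3-0>S3; S3-1>S3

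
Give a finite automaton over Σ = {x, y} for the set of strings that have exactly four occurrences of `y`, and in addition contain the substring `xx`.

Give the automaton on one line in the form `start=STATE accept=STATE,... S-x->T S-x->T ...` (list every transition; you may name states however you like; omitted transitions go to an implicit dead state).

start=q0 accept=q15 q0-x->q1 q0-y->q2 q1-x->q3 q1-y->q2 q2-x->q4 q2-y->q5 q3-x->q3 q3-y->q6 q4-x->q6 q4-y->q5 q5-x->q7 q5-y->q8 q6-x->q6 q6-y->q9 q7-x->q9 q7-y->q8 q8-x->q10 q8-y->q11 q9-x->q9 q9-y->q12 q10-x->q12 q10-y->q11 q11-x->q13 q11-y->q14 q12-x->q12 q12-y->q15 q13-x->q15 q13-y->q14 q14-x->q14 q14-y->q14 q15-x->q15 q15-y->q14

Run two small machines in parallel and take their product. The first has 6 states tracking the count of `y`s, saturating at 5; the second has 3 states tracking whether and how much of `xx` has been seen. A product state is a pair (one from each), accepting exactly when both do. After merging equivalent states the machine shrinks.
A 16-state machine:
          x    y  
>  q0     q1   q2 
   q1     q3   q2 
   q2     q4   q5 
   q3     q3   q6 
   q4     q6   q5 
   q5     q7   q8 
   q6     q6   q9 
   q7     q9   q8 
   q8    q10  q11 
   q9     q9  q12 
   q10   q12  q11 
   q11   q13  q14 
   q12   q12  q15 
   q13   q15  q14 
   q14   q14  q14 
 * q15   q15  q14 
(> = start, * = accepting)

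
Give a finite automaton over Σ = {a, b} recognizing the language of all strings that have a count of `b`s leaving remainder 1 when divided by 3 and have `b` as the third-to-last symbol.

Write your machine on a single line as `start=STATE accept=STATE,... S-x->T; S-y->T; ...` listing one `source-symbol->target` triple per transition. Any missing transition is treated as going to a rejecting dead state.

Handle the two conditions separately and then intersect. One (3 states) tracks the count of `b`s modulo 3; the other (15 states) tracks the last 3 symbols read. Each combined state is a pair, one component from each; accept when both components accept. Minimizing collapses redundant product states.
A 14-state machine:
          a    b  
>  s0     s0   s1 
   s1     s2   s3 
   s2     s4   s3 
   s3     s5   s6 
 * s4     s7   s3 
   s5     s5   s8 
   s6     s9  s10 
   s7     s7   s3 
   s8     s9  s11 
   s9     s0  s12 
 * s10   s13   s3 
   s11   s13   s3 
 * s12    s2   s3 
 * s13    s4   s3 
(> = start, * = accepting)

start=s0; accept=s4,s10,s12,s13; s0-a->s0; s0-b->s1; s1-a->s2; s1-b->s3; s2-a->s4; s2-b->s3; s3-a->s5; s3-b->s6; s4-a->s7; s4-b->s3; s5-a->s5; s5-b->s8; s6-a->s9; s6-b->s10; s7-a->s7; s7-b->s3; s8-a->s9; s8-b->s11; s9-a->s0; s9-b->s12; s10-a->s13; s10-b->s3; s11-a->s13; s11-b->s3; s12-a->s2; s12-b->s3; s13-a->s4; s13-b->s3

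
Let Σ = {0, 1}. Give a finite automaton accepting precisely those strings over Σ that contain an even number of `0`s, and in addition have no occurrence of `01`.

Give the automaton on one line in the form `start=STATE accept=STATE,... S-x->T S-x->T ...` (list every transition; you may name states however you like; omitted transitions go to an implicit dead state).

start=A accept=A,C A-0->B A-1->A B-0->C B-1->D C-0->B C-1->D D-0->D D-1->D

Handle the two conditions separately and then intersect. One (2 states) tracks the count of `0`s modulo 2; the other (3 states) tracks partial matches of the forbidden pattern `01`. Each combined state is a pair, one component from each; accept when both components accept. Equivalent product states are then merged.
A 4-state machine:
       0  1 
>* A   B  A 
   B   C  D 
 * C   B  D 
   D   D  D 
(> = start, * = accepting)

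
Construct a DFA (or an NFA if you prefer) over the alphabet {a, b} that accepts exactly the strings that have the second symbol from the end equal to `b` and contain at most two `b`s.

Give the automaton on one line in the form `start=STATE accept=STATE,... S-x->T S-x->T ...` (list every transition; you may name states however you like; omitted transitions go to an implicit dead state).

start=q0 accept=q5,q6,q9 q0-a->q1 q0-b->q2 q1-a->q3 q1-b->q4 q2-a->q5 q2-b->q6 q3-a->q3 q3-b->q4 q4-a->q5 q4-b->q6 q5-a->q7 q5-b->q8 q6-a->q9 q6-b->q10 q7-a->q7 q7-b->q8 q8-a->q9 q8-b->q10 q9-a->q11 q9-b->q12 q10-a->q13 q10-b->q10 q11-a->q11 q11-b->q12 q12-a->q13 q12-b->q10 q13-a->q14 q13-b->q12 q14-a->q14 q14-b->q12

Run two small machines in parallel and take their product. The first has 7 states tracking the last 2 symbols read; the second has 4 states tracking the count of `b`s, saturating at 3. A product state is a pair (one from each), accepting exactly when both do.
          a    b  
>  q0     q1   q2 
   q1     q3   q4 
   q2     q5   q6 
   q3     q3   q4 
   q4     q5   q6 
 * q5     q7   q8 
 * q6     q9  q10 
   q7     q7   q8 
   q8     q9  q10 
 * q9    q11  q12 
   q10   q13  q10 
   q11   q11  q12 
   q12   q13  q10 
   q13   q14  q12 
   q14   q14  q12 
(> = start, * = accepting)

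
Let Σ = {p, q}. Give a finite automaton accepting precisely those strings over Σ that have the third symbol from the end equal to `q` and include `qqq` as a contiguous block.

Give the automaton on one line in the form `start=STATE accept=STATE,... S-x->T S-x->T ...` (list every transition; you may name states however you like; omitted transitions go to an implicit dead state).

Run two small machines in parallel and take their product. One (15 states) tracks the last 3 symbols read; the other (4 states) tracks whether and how much of `qqq` has been seen. Each combined state is a pair, one component from each; accept when both components accept.
With 22 states:
       p  q 
>  A   B  C 
   B   D  E 
   C   F  G 
   D   H  I 
   E   J  K 
   F   L  M 
   G   N  O 
   H   H  I 
   I   J  K 
   J   L  M 
   K   N  O 
   L   H  I 
   M   J  K 
   N   L  M 
 * O   P  O 
 * P   Q  R 
 * Q   S  T 
 * R   U  V 
   S   S  T 
   T   U  V 
   U   Q  R 
   V   P  O 
(> = start, * = accepting)

start=A accept=O,P,Q,R A-p->B A-q->C B-p->D B-q->E C-p->F C-q->G D-p->H D-q->I E-p->J E-q->K F-p->L F-q->M G-p->N G-q->O H-p->H H-q->I I-p->J I-q->K J-p->L J-q->M K-p->N K-q->O L-p->H L-q->I M-p->J M-q->K N-p->L N-q->M O-p->P O-q->O P-p->Q P-q->R Q-p->S Q-q->T R-p->U R-q->V S-p->S S-q->T T-p->U T-q->V U-p->Q U-q->R V-p->P V-q->O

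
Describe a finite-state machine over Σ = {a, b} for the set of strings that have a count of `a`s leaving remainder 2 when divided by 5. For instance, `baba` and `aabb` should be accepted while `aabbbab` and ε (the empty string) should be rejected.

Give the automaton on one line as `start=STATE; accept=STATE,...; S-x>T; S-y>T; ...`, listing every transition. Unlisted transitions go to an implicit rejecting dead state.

The only thing that matters is how many `a`s have appeared, reduced mod 5. Use one state per residue: q0 for 0, …, q4 for 4. Reading `a` moves to the next residue; anything else stays put. q2 is accepting.
A 5-state machine:
        a   b  
>  q0   q1  q0 
   q1   q2  q1 
 * q2   q3  q2 
   q3   q4  q3 
   q4   q0  q4 
(> = start, * = accepting)

start=q0; accept=q2; q0-a>q1; q0-b>q0; q1-a>q2; q1-b>q1; q2-a>q3; q2-b>q2; q3-a>q4; q3-b>q3; q4-a>q0; q4-b>q4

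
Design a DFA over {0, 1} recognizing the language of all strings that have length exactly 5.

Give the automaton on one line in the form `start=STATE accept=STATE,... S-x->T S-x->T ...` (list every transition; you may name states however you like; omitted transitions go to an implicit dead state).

We only need to distinguish lengths 0, 1, …, 5, and '>5'. Chain A → B → C → D → E → F → G on every symbol, with G looping. Accepting states: {F}.
       0  1 
>  A   B  B 
   B   C  C 
   C   D  D 
   D   E  E 
   E   F  F 
 * F   G  G 
   G   G  G 
(> = start, * = accepting)

start=A accept=F A-0->B A-1->B B-0->C B-1->C C-0->D C-1->D D-0->E D-1->E E-0->F E-1->F F-0->G F-1->G G-0->G G-1->G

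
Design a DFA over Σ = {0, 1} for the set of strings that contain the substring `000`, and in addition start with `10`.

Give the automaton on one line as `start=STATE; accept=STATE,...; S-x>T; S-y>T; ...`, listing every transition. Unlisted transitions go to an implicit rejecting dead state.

start=S0; accept=S6; S0-0>S1; S0-1>S2; S1-0>S1; S1-1>S1; S2-0>S3; S2-1>S1; S3-0>S4; S3-1>S5; S4-0>S6; S4-1>S5; S5-0>S3; S5-1>S5; S6-0>S6; S6-1>S6

Run two small machines in parallel and take their product. One (4 states) tracks whether and how much of `000` has been seen; the other (4 states) tracks whether the input so far still matches the prefix `10`. Each combined state is a pair, one component from each; accept when both components accept. Equivalent product states are then merged.
A 7-state machine:
        0   1  
>  S0   S1  S2 
   S1   S1  S1 
   S2   S3  S1 
   S3   S4  S5 
   S4   S6  S5 
   S5   S3  S5 
 * S6   S6  S6 
(> = start, * = accepting)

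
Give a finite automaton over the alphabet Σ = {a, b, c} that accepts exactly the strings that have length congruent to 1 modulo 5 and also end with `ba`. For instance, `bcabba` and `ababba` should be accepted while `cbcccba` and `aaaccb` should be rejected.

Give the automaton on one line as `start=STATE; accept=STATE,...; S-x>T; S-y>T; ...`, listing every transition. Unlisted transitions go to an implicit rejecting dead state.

Build one automaton per condition and run them in lockstep. One (5 states) tracks the input length modulo 5; the other (3 states) tracks how much of the suffix `ba` has currently been matched. Each combined state is a pair, one component from each; accept when both components accept. After merging equivalent states the machine shrinks.
A 7-state machine:
        a   b   c  
>  q0   q1  q1  q1 
   q1   q2  q2  q2 
   q2   q3  q3  q3 
   q3   q4  q4  q4 
   q4   q0  q5  q0 
   q5   q6  q1  q1 
 * q6   q2  q2  q2 
(> = start, * = accepting)

start=q0; accept=q6; q0-a>q1; q0-b>q1; q0-c>q1; q1-a>q2; q1-b>q2; q1-c>q2; q2-a>q3; q2-b>q3; q2-c>q3; q3-a>q4; q3-b>q4; q3-c>q4; q4-a>q0; q4-b>q5; q4-c>q0; q5-a>q6; q5-b>q1; q5-c>q1; q6-a>q2; q6-b>q2; q6-c>q2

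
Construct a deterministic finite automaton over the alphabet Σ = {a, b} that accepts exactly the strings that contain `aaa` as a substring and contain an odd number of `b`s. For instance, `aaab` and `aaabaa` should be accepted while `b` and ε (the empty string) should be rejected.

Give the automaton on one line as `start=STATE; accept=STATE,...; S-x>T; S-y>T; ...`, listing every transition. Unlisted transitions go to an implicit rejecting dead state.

start=q0; accept=q7; q0-a>q1; q0-b>q2; q1-a>q3; q1-b>q2; q2-a>q4; q2-b>q0; q3-a>q5; q3-b>q2; q4-a>q6; q4-b>q0; q5-a>q5; q5-b>q7; q6-a>q7; q6-b>q0; q7-a>q7; q7-b>q5

Handle the two conditions separately and then intersect. The first has 4 states tracking whether and how much of `aaa` has been seen; the second has 2 states tracking the count of `b`s modulo 2. A product state is a pair (one from each), accepting exactly when both do.
With 8 states:
        a   b  
>  q0   q1  q2 
   q1   q3  q2 
   q2   q4  q0 
   q3   q5  q2 
   q4   q6  q0 
   q5   q5  q7 
   q6   q7  q0 
 * q7   q7  q5 
(> = start, * = accepting)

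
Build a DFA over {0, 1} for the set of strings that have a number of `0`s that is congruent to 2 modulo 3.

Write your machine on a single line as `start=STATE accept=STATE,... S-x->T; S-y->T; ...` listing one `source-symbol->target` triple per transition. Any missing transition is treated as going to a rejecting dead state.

start=A; accept=C; A-0->B; A-1->A; B-0->C; B-1->B; C-0->A; C-1->C

The only thing that matters is how many `0`s have appeared, reduced mod 3. Use one state per residue: A for 0, …, C for 2. Reading `0` moves to the next residue; anything else stays put. C is accepting.
A 3-state machine:
       0  1 
>  A   B  A 
   B   C  B 
 * C   A  C 
(> = start, * = accepting)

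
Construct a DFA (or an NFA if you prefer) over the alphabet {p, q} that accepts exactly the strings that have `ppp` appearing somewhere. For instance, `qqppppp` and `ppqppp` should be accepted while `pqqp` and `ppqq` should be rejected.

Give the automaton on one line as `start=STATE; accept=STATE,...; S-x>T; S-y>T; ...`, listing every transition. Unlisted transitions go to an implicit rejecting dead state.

Track how much of `ppp` has been matched so far: state S0 is no progress, S3 is the absorbing accept state reached once `ppp` has occurred. Intermediate states record partial matches; on a mismatch, fall back to the longest reusable overlap.
4 states suffice.
        p   q  
>  S0   S1  S0 
   S1   S2  S0 
   S2   S3  S0 
 * S3   S3  S3 
(> = start, * = accepting)

start=S0; accept=S3; S0-p>S1; S0-q>S0; S1-p>S2; S1-q>S0; S2-p>S3; S2-q>S0; S3-p>S3; S3-q>S3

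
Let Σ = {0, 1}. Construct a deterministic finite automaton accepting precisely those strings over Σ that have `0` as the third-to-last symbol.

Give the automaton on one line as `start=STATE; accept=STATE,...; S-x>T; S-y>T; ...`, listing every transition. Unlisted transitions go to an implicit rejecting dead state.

start=q0; accept=q7,q8,q9,q10; q0-0>q1; q0-1>q2; q1-0>q3; q1-1>q4; q2-0>q5; q2-1>q6; q3-0>q7; q3-1>q8; q4-0>q9; q4-1>q10; q5-0>q11; q5-1>q12; q6-0>q13; q6-1>q14; q7-0>q7; q7-1>q8; q8-0>q9; q8-1>q10; q9-0>q11; q9-1>q12; q10-0>q13; q10-1>q14; q11-0>q7; q11-1>q8; q12-0>q9; q12-1>q10; q13-0>q11; q13-1>q12; q14-0>q13; q14-1>q14

A DFA must remember the last 3 symbols (since which symbol is third-to-last isn't known until the input ends). Use one state per possible window of the last ≤3 symbols; accept from those whose window starts with `0`.
          0    1  
>  q0     q1   q2 
   q1     q3   q4 
   q2     q5   q6 
   q3     q7   q8 
   q4     q9  q10 
   q5    q11  q12 
   q6    q13  q14 
 * q7     q7   q8 
 * q8     q9  q10 
 * q9    q11  q12 
 * q10   q13  q14 
   q11    q7   q8 
   q12    q9  q10 
   q13   q11  q12 
   q14   q13  q14 
(> = start, * = accepting)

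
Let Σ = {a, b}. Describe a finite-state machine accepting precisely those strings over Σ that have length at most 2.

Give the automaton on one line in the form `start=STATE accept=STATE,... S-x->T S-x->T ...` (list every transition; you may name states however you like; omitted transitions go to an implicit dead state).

Count input length up to 3: every symbol moves from S0 toward S3, which means 'more than 2' and absorbs. Accept from {S0, S1, S2}.
        a   b  
>* S0   S1  S1 
 * S1   S2  S2 
 * S2   S3  S3 
   S3   S3  S3 
(> = start, * = accepting)

start=S0 accept=S0,S1,S2 S0-a->S1 S0-b->S1 S1-a->S2 S1-b->S2 S2-a->S3 S2-b->S3 S3-a->S3 S3-b->S3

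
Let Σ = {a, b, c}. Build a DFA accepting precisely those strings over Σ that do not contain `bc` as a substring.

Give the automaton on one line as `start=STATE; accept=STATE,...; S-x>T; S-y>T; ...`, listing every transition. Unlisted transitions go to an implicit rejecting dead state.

start=q0; accept=q0,q1; q0-a>q0; q0-b>q1; q0-c>q0; q1-a>q0; q1-b>q1; q1-c>q2; q2-a>q2; q2-b>q2; q2-c>q2

Track partial matches of the forbidden pattern `bc`. State q2 is a dead state reached once `bc` has occurred; every other state accepts. q0 means no part of `bc` is currently matched.
        a   b   c  
>* q0   q0  q1  q0 
 * q1   q0  q1  q2 
   q2   q2  q2  q2 
(> = start, * = accepting)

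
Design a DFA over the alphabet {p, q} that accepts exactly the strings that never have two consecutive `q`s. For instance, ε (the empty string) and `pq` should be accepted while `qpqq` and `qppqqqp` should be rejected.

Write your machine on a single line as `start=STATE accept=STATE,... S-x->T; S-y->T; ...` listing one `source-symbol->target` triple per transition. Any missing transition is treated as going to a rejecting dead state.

This is the complement of 'contains `qq`'. Use the same substring-matching states — s0 through s2 holding how much of `qq` has just been matched — but flip the accepting set: everything except the trap s2 accepts.
With 3 states:
        p   q  
>* s0   s0  s1 
 * s1   s0  s2 
   s2   s2  s2 
(> = start, * = accepting)

start=s0; accept=s0,s1; s0-p->s0; s0-q->s1; s1-p->s0; s1-q->s2; s2-p->s2; s2-q->s2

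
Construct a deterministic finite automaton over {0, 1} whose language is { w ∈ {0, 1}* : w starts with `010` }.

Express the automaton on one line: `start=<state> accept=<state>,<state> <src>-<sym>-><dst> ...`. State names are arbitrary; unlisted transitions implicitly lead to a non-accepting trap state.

start=q0 accept=q3 q0-0->q1 q0-1->q4 q1-0->q4 q1-1->q2 q2-0->q3 q2-1->q4 q3-0->q3 q3-1->q3 q4-0->q4 q4-1->q4

Check the first 3 symbols one by one: q0 through q2 record how many have matched `010` so far; any wrong symbol goes to the dead state q4. After all 3 match we enter the accepting sink q3.
A 5-state machine:
        0   1  
>  q0   q1  q4 
   q1   q4  q2 
   q2   q3  q4 
 * q3   q3  q3 
   q4   q4  q4 
(> = start, * = accepting)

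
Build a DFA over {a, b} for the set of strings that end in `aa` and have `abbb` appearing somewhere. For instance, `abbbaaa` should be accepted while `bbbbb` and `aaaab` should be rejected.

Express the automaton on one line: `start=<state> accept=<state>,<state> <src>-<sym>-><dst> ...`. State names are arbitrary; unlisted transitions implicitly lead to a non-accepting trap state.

Run two small machines in parallel and take their product. The first has 3 states tracking how much of the suffix `aa` has currently been matched; the second has 5 states tracking whether and how much of `abbb` has been seen. A product state is a pair (one from each), accepting exactly when both do.
An 8-state machine:
        a   b  
>  S0   S1  S0 
   S1   S2  S3 
   S2   S2  S3 
   S3   S1  S4 
   S4   S1  S5 
   S5   S6  S5 
   S6   S7  S5 
 * S7   S7  S5 
(> = start, * = accepting)

start=S0 accept=S7 S0-a->S1 S0-b->S0 S1-a->S2 S1-b->S3 S2-a->S2 S2-b->S3 S3-a->S1 S3-b->S4 S4-a->S1 S4-b->S5 S5-a->S6 S5-b->S5 S6-a->S7 S6-b->S5 S7-a->S7 S7-b->S5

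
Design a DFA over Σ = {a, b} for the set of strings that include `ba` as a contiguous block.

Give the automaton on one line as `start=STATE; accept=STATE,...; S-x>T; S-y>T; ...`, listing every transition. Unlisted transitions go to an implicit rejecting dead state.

start=s0; accept=s2; s0-a>s0; s0-b>s1; s1-a>s2; s1-b>s1; s2-a>s2; s2-b>s2

Track how much of `ba` has been matched so far: state s0 is no progress, s2 is the absorbing accept state reached once `ba` has occurred. Intermediate states record partial matches; on a mismatch, fall back to the longest reusable overlap.
A 3-state machine:
        a   b  
>  s0   s0  s1 
   s1   s2  s1 
 * s2   s2  s2 
(> = start, * = accepting)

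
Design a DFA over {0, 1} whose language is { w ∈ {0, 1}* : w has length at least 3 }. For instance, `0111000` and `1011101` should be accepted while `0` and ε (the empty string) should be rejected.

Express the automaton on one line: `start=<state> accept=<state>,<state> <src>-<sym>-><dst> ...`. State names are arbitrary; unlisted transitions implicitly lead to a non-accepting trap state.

Count input length up to 4: every symbol moves from q0 toward q4, which means 'more than 3' and absorbs. Accept from {q3, q4}.
With 5 states:
        0   1  
>  q0   q1  q1 
   q1   q2  q2 
   q2   q3  q3 
 * q3   q4  q4 
 * q4   q4  q4 
(> = start, * = accepting)

start=q0 accept=q3,q4 q0-0->q1 q0-1->q1 q1-0->q2 q1-1->q2 q2-0->q3 q2-1->q3 q3-0->q4 q3-1->q4 q4-0->q4 q4-1->q4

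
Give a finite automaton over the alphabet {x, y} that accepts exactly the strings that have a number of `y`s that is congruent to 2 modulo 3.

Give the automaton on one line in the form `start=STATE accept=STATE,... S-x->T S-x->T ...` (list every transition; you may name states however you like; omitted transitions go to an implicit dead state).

Keep the running count of `y`s modulo 3: each `y` advances along the cycle A → B → C → A while other symbols loop. Accept at C.
With 3 states:
       x  y 
>  A   A  B 
   B   B  C 
 * C   C  A 
(> = start, * = accepting)

start=A accept=C A-x->A A-y->B B-x->B B-y->C C-x->C C-y->A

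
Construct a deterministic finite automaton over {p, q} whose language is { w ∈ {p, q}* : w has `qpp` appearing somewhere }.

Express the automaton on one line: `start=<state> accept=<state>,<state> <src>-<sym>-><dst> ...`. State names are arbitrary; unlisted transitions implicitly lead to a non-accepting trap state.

start=s0 accept=s3 s0-p->s0 s0-q->s1 s1-p->s2 s1-q->s1 s2-p->s3 s2-q->s1 s3-p->s3 s3-q->s3

Track how much of `qpp` has been matched so far: state s0 is no progress, s3 is the absorbing accept state reached once `qpp` has occurred. Intermediate states record partial matches; on a mismatch, fall back to the longest reusable overlap.
4 states suffice.
        p   q  
>  s0   s0  s1 
   s1   s2  s1 
   s2   s3  s1 
 * s3   s3  s3 
(> = start, * = accepting)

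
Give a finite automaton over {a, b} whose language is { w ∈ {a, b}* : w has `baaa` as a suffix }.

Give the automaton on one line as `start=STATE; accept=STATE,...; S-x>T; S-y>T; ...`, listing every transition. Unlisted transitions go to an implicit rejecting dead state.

start=q0; accept=q4; q0-a>q0; q0-b>q1; q1-a>q2; q1-b>q1; q2-a>q3; q2-b>q1; q3-a>q4; q3-b>q1; q4-a>q0; q4-b>q1

Remember how much of `baaa` the current input suffix matches. State q0 means no match yet; q1 means the last symbol is `b`; q2 means the last 2 symbols are `ba`; q3 means the last 3 symbols are `baa`; q4 means the last 4 symbols are `baaa`. Only q4 accepts. On a mismatch, fall back to the longest proper suffix that is still a prefix of `baaa`.
With 5 states:
        a   b  
>  q0   q0  q1 
   q1   q2  q1 
   q2   q3  q1 
   q3   q4  q1 
 * q4   q0  q1 
(> = start, * = accepting)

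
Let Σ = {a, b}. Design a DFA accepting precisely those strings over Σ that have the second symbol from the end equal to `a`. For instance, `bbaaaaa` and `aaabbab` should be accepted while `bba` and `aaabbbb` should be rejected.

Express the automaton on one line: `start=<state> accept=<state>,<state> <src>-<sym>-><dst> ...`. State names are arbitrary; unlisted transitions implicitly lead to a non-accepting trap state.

start=s0 accept=s3,s4 s0-a->s1 s0-b->s2 s1-a->s3 s1-b->s4 s2-a->s5 s2-b->s6 s3-a->s3 s3-b->s4 s4-a->s5 s4-b->s6 s5-a->s3 s5-b->s4 s6-a->s5 s6-b->s6

Because acceptance depends on a position counted from the end, the machine has to buffer the most recent 2 symbols. Make each state the string of the last up-to-2 symbols read; on input `x` shift the window left and append `x`. Accept when the buffered window has length 2 and begins with `a`.
7 states suffice.
        a   b  
>  s0   s1  s2 
   s1   s3  s4 
   s2   s5  s6 
 * s3   s3  s4 
 * s4   s5  s6 
   s5   s3  s4 
   s6   s5  s6 
(> = start, * = accepting)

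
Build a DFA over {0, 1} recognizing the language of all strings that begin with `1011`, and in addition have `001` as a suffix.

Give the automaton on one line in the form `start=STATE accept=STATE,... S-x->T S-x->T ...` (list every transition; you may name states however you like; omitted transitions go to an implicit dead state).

start=S0 accept=S8 S0-0->S1 S0-1->S2 S1-0->S1 S1-1->S1 S2-0->S3 S2-1->S1 S3-0->S1 S3-1->S4 S4-0->S1 S4-1->S5 S5-0->S6 S5-1->S5 S6-0->S7 S6-1->S5 S7-0->S7 S7-1->S8 S8-0->S6 S8-1->S5

Handle the two conditions separately and then intersect. One (6 states) tracks whether the input so far still matches the prefix `1011`; the other (4 states) tracks how much of the suffix `001` has currently been matched. Each combined state is a pair, one component from each; accept when both components accept. Minimizing collapses redundant product states.
9 states suffice.
        0   1  
>  S0   S1  S2 
   S1   S1  S1 
   S2   S3  S1 
   S3   S1  S4 
   S4   S1  S5 
   S5   S6  S5 
   S6   S7  S5 
   S7   S7  S8 
 * S8   S6  S5 
(> = start, * = accepting)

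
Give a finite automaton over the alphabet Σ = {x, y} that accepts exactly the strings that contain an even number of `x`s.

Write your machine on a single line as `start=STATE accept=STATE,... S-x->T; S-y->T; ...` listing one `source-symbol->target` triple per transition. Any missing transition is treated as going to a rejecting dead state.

Keep the running count of `x`s modulo 2: each `x` advances along the cycle q0 → q1 → q0 while other symbols loop. Accept at q0.
A 2-state machine:
        x   y  
>* q0   q1  q0 
   q1   q0  q1 
(> = start, * = accepting)

start=q0; accept=q0; q0-x->q1; q0-y->q0; q1-x->q0; q1-y->q1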